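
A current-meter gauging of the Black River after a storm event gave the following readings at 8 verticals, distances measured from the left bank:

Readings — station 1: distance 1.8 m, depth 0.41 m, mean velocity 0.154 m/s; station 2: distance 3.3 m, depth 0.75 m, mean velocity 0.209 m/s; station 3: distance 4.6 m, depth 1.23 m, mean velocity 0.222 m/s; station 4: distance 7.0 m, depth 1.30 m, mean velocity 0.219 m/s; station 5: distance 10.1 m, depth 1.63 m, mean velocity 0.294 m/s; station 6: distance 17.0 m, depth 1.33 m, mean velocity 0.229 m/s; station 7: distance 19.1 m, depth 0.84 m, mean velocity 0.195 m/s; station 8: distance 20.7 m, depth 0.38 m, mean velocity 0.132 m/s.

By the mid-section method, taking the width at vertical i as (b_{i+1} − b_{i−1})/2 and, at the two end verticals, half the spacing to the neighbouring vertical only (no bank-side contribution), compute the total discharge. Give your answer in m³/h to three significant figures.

w_1 = (3.3 − 1.8)/2 = 0.75 m; q_1 = 0.154 × 0.41 × 0.75 = 0.04736 m³/s
w_2 = (4.6 − 1.8)/2 = 1.4 m; q_2 = 0.209 × 0.75 × 1.4 = 0.2195 m³/s
w_3 = (7.0 − 3.3)/2 = 1.85 m; q_3 = 0.222 × 1.23 × 1.85 = 0.5052 m³/s
w_4 = (10.1 − 4.6)/2 = 2.75 m; q_4 = 0.219 × 1.30 × 2.75 = 0.7829 m³/s
w_5 = (17.0 − 7.0)/2 = 5 m; q_5 = 0.294 × 1.63 × 5 = 2.396 m³/s
w_6 = (19.1 − 10.1)/2 = 4.5 m; q_6 = 0.229 × 1.33 × 4.5 = 1.371 m³/s
w_7 = (20.7 − 17.0)/2 = 1.85 m; q_7 = 0.195 × 0.84 × 1.85 = 0.3030 m³/s
w_8 = (20.7 − 19.1)/2 = 0.8 m; q_8 = 0.132 × 0.38 × 0.8 = 0.04013 m³/s
Q = Σ qᵢ = 5.665 m³/s
= 5.665 × 3600 = 20390 m³/h

20400 m³/h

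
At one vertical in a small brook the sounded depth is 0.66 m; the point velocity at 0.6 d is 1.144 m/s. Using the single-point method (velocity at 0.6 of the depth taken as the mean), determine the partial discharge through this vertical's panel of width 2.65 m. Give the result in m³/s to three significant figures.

2.00 m³/s

v̄ = v₀.₆ = 1.144 m/s
q = v̄ × d × w = 1.144 × 0.66 × 2.65 = 2.001 m³/s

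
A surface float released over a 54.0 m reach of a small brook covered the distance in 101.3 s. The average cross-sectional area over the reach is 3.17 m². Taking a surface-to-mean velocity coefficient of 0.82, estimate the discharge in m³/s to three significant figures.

1.39 m³/s

v_surface = L / t̄ = 54.0 / 101.3 = 0.5331 m/s
v_mean = 0.82 × 0.5331 = 0.4371 m/s
Q = A × v_mean = 3.17 × 0.4371 = 1.386 m³/s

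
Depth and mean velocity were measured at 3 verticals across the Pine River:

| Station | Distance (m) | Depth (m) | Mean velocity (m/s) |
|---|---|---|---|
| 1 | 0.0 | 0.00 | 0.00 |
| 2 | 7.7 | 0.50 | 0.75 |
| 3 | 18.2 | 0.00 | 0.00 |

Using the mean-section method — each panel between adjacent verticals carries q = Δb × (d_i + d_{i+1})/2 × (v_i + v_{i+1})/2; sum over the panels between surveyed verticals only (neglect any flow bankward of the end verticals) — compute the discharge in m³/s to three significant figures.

Panel 1-2: Δb = 7.7 m, d̄ = (0.00+0.50)/2 = 0.25, v̄ = (0.00+0.75)/2 = 0.375 → q = 7.7×0.25×0.375 = 0.7219 m³/s
Panel 2-3: Δb = 10.5 m, d̄ = (0.50+0.00)/2 = 0.25, v̄ = (0.75+0.00)/2 = 0.375 → q = 10.5×0.25×0.375 = 0.9844 m³/s
Q = Σ q = 1.706 m³/s

1.71 m³/s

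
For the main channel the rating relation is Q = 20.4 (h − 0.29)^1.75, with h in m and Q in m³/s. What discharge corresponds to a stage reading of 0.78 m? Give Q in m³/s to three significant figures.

5.85 m³/s

Q = 20.4 × (0.78 − 0.29)^1.75 = 20.4 × 0.49^1.75 = 5.854 m³/s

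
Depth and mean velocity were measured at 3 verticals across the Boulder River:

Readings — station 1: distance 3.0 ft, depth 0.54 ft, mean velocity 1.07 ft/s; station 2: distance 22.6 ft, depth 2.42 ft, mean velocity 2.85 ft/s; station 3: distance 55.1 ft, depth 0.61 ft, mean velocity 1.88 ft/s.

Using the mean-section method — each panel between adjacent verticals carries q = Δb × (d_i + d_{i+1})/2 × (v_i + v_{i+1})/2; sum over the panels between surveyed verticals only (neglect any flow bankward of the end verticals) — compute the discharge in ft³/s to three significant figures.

173 ft³/s

Panel 1-2: Δb = 19.6 ft, d̄ = (0.54+2.42)/2 = 1.48, v̄ = (1.07+2.85)/2 = 1.96 → q = 19.6×1.48×1.96 = 56.86 ft³/s
Panel 2-3: Δb = 32.5 ft, d̄ = (2.42+0.61)/2 = 1.515, v̄ = (2.85+1.88)/2 = 2.365 → q = 32.5×1.515×2.365 = 116.4 ft³/s
Q = Σ q = 173.3 ft³/s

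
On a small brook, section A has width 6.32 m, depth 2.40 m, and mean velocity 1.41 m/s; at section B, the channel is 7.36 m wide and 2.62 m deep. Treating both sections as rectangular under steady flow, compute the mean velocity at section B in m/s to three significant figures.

1.11 m/s

Q = A₁V₁ = (6.32×2.40) × 1.41 = 21.39 m³/s
A₂ = 7.36 × 2.62 = 19.28 m²
V₂ = Q/A₂ = 21.39/19.28 = 1.109 m/s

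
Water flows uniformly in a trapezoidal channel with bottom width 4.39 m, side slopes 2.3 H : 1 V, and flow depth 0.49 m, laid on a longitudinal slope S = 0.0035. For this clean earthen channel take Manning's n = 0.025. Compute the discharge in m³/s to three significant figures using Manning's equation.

A = (b + z·y)·y = (4.39 + 2.3×0.49)×0.49 = 2.703 m²
P = b + 2y√(1+z²) = 4.39 + 2×0.49×√(1+2.3²) = 6.848 m
R = A/P = 2.703/6.848 = 0.3948 m
Q = (1/n)·A·R^(2/3)·S^(1/2) = (1/0.025) × 2.703 × 0.3948^(2/3) × 0.0035^(1/2) = 3.443 m³/s

3.44 m³/s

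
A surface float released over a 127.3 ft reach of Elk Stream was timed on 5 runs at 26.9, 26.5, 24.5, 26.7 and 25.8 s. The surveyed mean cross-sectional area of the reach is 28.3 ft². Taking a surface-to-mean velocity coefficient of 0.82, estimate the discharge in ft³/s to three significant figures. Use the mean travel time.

t̄ = (26.9 + 26.5 + 24.5 + 26.7 + 25.8) / 5 = 26.08 s
v_surface = L / t̄ = 127.3 / 26.08 = 4.881 ft/s
v_mean = 0.82 × 4.881 = 4.003 ft/s
Q = A × v_mean = 28.3 × 4.003 = 113.3 ft³/s

113 ft³/s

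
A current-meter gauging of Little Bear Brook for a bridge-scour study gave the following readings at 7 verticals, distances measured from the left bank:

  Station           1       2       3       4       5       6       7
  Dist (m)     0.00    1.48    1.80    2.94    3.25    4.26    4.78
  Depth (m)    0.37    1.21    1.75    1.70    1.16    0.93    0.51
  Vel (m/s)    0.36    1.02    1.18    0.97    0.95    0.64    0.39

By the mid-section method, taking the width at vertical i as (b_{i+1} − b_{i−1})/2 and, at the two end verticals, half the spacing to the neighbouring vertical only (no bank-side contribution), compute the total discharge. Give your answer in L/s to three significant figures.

5150 L/s

w_1 = (1.48 − 0.00)/2 = 0.74 m; q_1 = 0.36 × 0.37 × 0.74 = 0.09857 m³/s
w_2 = (1.80 − 0.00)/2 = 0.9 m; q_2 = 1.02 × 1.21 × 0.9 = 1.111 m³/s
w_3 = (2.94 − 1.48)/2 = 0.73 m; q_3 = 1.18 × 1.75 × 0.73 = 1.507 m³/s
w_4 = (3.25 − 1.80)/2 = 0.725 m; q_4 = 0.97 × 1.70 × 0.725 = 1.196 m³/s
w_5 = (4.26 − 2.94)/2 = 0.66 m; q_5 = 0.95 × 1.16 × 0.66 = 0.7273 m³/s
w_6 = (4.78 − 3.25)/2 = 0.765 m; q_6 = 0.64 × 0.93 × 0.765 = 0.4553 m³/s
w_7 = (4.78 − 4.26)/2 = 0.26 m; q_7 = 0.39 × 0.51 × 0.26 = 0.05171 m³/s
Q = Σ qᵢ = 5.147 m³/s
= 5.147 × 1000 = 5147 L/s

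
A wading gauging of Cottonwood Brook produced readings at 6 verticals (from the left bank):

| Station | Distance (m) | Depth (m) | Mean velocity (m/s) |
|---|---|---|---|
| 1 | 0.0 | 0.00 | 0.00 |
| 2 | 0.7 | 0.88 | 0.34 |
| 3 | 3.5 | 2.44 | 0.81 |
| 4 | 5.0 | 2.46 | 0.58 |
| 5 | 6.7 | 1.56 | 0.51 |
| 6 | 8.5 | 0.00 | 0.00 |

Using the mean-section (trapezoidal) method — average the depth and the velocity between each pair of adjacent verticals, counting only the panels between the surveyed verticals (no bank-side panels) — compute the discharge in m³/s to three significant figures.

7.50 m³/s

Panel 1-2: Δb = 0.7 m, d̄ = (0.00+0.88)/2 = 0.44, v̄ = (0.00+0.34)/2 = 0.17 → q = 0.7×0.44×0.17 = 0.05236 m³/s
Panel 2-3: Δb = 2.8 m, d̄ = (0.88+2.44)/2 = 1.66, v̄ = (0.34+0.81)/2 = 0.575 → q = 2.8×1.66×0.575 = 2.673 m³/s
Panel 3-4: Δb = 1.5 m, d̄ = (2.44+2.46)/2 = 2.45, v̄ = (0.81+0.58)/2 = 0.695 → q = 1.5×2.45×0.695 = 2.554 m³/s
Panel 4-5: Δb = 1.7 m, d̄ = (2.46+1.56)/2 = 2.01, v̄ = (0.58+0.51)/2 = 0.545 → q = 1.7×2.01×0.545 = 1.862 m³/s
Panel 5-6: Δb = 1.8 m, d̄ = (1.56+0.00)/2 = 0.78, v̄ = (0.51+0.00)/2 = 0.255 → q = 1.8×0.78×0.255 = 0.3580 m³/s
Q = Σ q = 7.499 m³/s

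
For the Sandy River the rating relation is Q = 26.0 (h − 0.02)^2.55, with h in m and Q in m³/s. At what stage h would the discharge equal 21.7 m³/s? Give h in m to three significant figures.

h − h₀ = (Q/C)^(1/b) = (21.7/26.0)^(1/2.55) = 0.9316 m
h = 0.02 + 0.9316 = 0.9516 m

0.952 m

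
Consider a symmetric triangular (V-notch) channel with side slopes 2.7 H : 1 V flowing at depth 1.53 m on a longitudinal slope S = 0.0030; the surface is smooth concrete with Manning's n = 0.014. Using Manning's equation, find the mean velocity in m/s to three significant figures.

A = z·y² = 2.7×1.53² = 6.320 m²
P = 2y√(1+z²) = 2×1.53×√(1+2.7²) = 8.810 m
R = A/P = 6.320/8.810 = 0.7174 m
Q = (1/n)·A·R^(2/3)·S^(1/2) = (1/0.014) × 6.320 × 0.7174^(2/3) × 0.0030^(1/2) = 19.82 m³/s
V = Q/A = 19.82/6.320 = 3.135 m/s

3.14 m/s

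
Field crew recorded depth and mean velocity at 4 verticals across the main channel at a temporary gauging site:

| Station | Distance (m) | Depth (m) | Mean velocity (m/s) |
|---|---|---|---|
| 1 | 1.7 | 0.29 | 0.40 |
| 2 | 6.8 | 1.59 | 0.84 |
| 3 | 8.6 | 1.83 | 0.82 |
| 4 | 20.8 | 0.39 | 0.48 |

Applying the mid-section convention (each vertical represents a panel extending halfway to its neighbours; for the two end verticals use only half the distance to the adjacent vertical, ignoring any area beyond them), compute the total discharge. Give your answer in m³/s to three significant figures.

16.5 m³/s

w_1 = (6.8 − 1.7)/2 = 2.55 m; q_1 = 0.40 × 0.29 × 2.55 = 0.2958 m³/s
w_2 = (8.6 − 1.7)/2 = 3.45 m; q_2 = 0.84 × 1.59 × 3.45 = 4.608 m³/s
w_3 = (20.8 − 6.8)/2 = 7 m; q_3 = 0.82 × 1.83 × 7 = 10.50 m³/s
w_4 = (20.8 − 8.6)/2 = 6.1 m; q_4 = 0.48 × 0.39 × 6.1 = 1.142 m³/s
Q = Σ qᵢ = 16.55 m³/s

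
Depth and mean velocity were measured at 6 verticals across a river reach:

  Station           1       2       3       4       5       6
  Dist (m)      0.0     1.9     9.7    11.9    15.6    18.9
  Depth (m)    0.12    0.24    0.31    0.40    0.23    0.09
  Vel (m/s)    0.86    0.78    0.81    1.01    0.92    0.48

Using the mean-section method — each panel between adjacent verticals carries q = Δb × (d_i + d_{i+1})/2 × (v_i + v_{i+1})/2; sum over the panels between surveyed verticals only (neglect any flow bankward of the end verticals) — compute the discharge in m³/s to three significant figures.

4.19 m³/s

Panel 1-2: Δb = 1.9 m, d̄ = (0.12+0.24)/2 = 0.18, v̄ = (0.86+0.78)/2 = 0.82 → q = 1.9×0.18×0.82 = 0.2804 m³/s
Panel 2-3: Δb = 7.8 m, d̄ = (0.24+0.31)/2 = 0.275, v̄ = (0.78+0.81)/2 = 0.795 → q = 7.8×0.275×0.795 = 1.705 m³/s
Panel 3-4: Δb = 2.2 m, d̄ = (0.31+0.40)/2 = 0.355, v̄ = (0.81+1.01)/2 = 0.91 → q = 2.2×0.355×0.91 = 0.7107 m³/s
Panel 4-5: Δb = 3.7 m, d̄ = (0.40+0.23)/2 = 0.315, v̄ = (1.01+0.92)/2 = 0.965 → q = 3.7×0.315×0.965 = 1.125 m³/s
Panel 5-6: Δb = 3.3 m, d̄ = (0.23+0.09)/2 = 0.16, v̄ = (0.92+0.48)/2 = 0.7 → q = 3.3×0.16×0.7 = 0.3696 m³/s
Q = Σ q = 4.191 m³/s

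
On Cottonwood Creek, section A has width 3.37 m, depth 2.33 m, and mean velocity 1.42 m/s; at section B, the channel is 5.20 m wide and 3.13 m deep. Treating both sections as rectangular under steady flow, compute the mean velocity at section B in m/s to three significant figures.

0.685 m/s

Q = A₁V₁ = (3.37×2.33) × 1.42 = 11.15 m³/s
A₂ = 5.20 × 3.13 = 16.28 m²
V₂ = Q/A₂ = 11.15/16.28 = 0.6851 m/s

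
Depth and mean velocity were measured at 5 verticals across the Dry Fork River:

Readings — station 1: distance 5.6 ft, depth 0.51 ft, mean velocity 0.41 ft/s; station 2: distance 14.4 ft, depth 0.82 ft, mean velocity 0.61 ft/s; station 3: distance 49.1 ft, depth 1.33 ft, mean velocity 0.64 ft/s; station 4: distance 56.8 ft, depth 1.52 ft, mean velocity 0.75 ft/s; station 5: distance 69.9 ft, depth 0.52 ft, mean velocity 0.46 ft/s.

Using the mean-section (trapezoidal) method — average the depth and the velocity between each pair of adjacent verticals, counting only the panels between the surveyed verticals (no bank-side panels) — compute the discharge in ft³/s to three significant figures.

Panel 1-2: Δb = 8.8 ft, d̄ = (0.51+0.82)/2 = 0.665, v̄ = (0.41+0.61)/2 = 0.51 → q = 8.8×0.665×0.51 = 2.985 ft³/s
Panel 2-3: Δb = 34.7 ft, d̄ = (0.82+1.33)/2 = 1.075, v̄ = (0.61+0.64)/2 = 0.625 → q = 34.7×1.075×0.625 = 23.31 ft³/s
Panel 3-4: Δb = 7.7 ft, d̄ = (1.33+1.52)/2 = 1.425, v̄ = (0.64+0.75)/2 = 0.695 → q = 7.7×1.425×0.695 = 7.626 ft³/s
Panel 4-5: Δb = 13.1 ft, d̄ = (1.52+0.52)/2 = 1.02, v̄ = (0.75+0.46)/2 = 0.605 → q = 13.1×1.02×0.605 = 8.084 ft³/s
Q = Σ q = 42.01 ft³/s

42.0 ft³/s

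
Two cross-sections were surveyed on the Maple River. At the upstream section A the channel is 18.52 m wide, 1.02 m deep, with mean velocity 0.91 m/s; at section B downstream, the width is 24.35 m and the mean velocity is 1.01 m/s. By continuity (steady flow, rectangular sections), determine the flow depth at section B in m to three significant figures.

Q = A₁V₁ = (18.52×1.02) × 0.91 = 17.19 m³/s
d₂ = Q/(b₂ V₂) = 17.19/(24.35×1.01) = 0.6990 m

0.699 m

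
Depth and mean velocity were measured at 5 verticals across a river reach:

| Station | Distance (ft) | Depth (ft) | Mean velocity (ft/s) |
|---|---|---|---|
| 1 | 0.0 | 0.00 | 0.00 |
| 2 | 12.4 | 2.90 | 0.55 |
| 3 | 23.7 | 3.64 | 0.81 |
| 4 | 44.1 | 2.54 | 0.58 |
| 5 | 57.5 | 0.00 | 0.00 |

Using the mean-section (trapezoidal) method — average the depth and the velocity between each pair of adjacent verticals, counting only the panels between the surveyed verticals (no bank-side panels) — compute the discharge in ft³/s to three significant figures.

78.8 ft³/s

Panel 1-2: Δb = 12.4 ft, d̄ = (0.00+2.90)/2 = 1.45, v̄ = (0.00+0.55)/2 = 0.275 → q = 12.4×1.45×0.275 = 4.945 ft³/s
Panel 2-3: Δb = 11.3 ft, d̄ = (2.90+3.64)/2 = 3.27, v̄ = (0.55+0.81)/2 = 0.68 → q = 11.3×3.27×0.68 = 25.13 ft³/s
Panel 3-4: Δb = 20.4 ft, d̄ = (3.64+2.54)/2 = 3.09, v̄ = (0.81+0.58)/2 = 0.695 → q = 20.4×3.09×0.695 = 43.81 ft³/s
Panel 4-5: Δb = 13.4 ft, d̄ = (2.54+0.00)/2 = 1.27, v̄ = (0.58+0.00)/2 = 0.29 → q = 13.4×1.27×0.29 = 4.935 ft³/s
Q = Σ q = 78.82 ft³/s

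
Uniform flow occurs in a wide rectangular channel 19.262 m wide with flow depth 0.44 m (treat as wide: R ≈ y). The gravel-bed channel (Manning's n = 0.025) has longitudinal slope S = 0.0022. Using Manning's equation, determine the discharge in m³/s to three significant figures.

9.20 m³/s

A = b·y = 19.262 × 0.44 = 8.475 m²
Wide channel: R ≈ y = 0.44 m
Q = (1/n)·A·R^(2/3)·S^(1/2) = (1/0.025) × 8.475 × 0.4400^(2/3) × 0.0022^(1/2) = 9.199 m³/s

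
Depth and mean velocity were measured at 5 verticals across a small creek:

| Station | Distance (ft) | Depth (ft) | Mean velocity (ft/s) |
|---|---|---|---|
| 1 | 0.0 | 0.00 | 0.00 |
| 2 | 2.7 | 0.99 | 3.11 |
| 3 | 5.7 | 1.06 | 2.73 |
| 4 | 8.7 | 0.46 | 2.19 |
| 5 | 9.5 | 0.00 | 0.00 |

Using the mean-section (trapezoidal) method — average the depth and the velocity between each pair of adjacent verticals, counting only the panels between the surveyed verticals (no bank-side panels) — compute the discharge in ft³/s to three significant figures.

Panel 1-2: Δb = 2.7 ft, d̄ = (0.00+0.99)/2 = 0.495, v̄ = (0.00+3.11)/2 = 1.555 → q = 2.7×0.495×1.555 = 2.078 ft³/s
Panel 2-3: Δb = 3 ft, d̄ = (0.99+1.06)/2 = 1.025, v̄ = (3.11+2.73)/2 = 2.92 → q = 3×1.025×2.92 = 8.979 ft³/s
Panel 3-4: Δb = 3 ft, d̄ = (1.06+0.46)/2 = 0.76, v̄ = (2.73+2.19)/2 = 2.46 → q = 3×0.76×2.46 = 5.609 ft³/s
Panel 4-5: Δb = 0.8 ft, d̄ = (0.46+0.00)/2 = 0.23, v̄ = (2.19+0.00)/2 = 1.095 → q = 0.8×0.23×1.095 = 0.2015 ft³/s
Q = Σ q = 16.87 ft³/s

16.9 ft³/s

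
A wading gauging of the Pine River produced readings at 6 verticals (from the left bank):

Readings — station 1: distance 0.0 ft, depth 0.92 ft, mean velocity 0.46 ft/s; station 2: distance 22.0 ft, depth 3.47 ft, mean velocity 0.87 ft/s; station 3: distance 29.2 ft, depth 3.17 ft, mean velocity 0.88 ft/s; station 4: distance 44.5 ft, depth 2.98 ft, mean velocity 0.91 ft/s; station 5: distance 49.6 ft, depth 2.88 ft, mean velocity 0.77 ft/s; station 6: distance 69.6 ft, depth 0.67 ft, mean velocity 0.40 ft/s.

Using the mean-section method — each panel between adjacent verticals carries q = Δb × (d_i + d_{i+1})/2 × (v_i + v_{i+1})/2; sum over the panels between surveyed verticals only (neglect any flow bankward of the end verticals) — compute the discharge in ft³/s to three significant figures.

128 ft³/s

Panel 1-2: Δb = 22 ft, d̄ = (0.92+3.47)/2 = 2.195, v̄ = (0.46+0.87)/2 = 0.665 → q = 22×2.195×0.665 = 32.11 ft³/s
Panel 2-3: Δb = 7.2 ft, d̄ = (3.47+3.17)/2 = 3.32, v̄ = (0.87+0.88)/2 = 0.875 → q = 7.2×3.32×0.875 = 20.92 ft³/s
Panel 3-4: Δb = 15.3 ft, d̄ = (3.17+2.98)/2 = 3.075, v̄ = (0.88+0.91)/2 = 0.895 → q = 15.3×3.075×0.895 = 42.11 ft³/s
Panel 4-5: Δb = 5.1 ft, d̄ = (2.98+2.88)/2 = 2.93, v̄ = (0.91+0.77)/2 = 0.84 → q = 5.1×2.93×0.84 = 12.55 ft³/s
Panel 5-6: Δb = 20 ft, d̄ = (2.88+0.67)/2 = 1.775, v̄ = (0.77+0.40)/2 = 0.585 → q = 20×1.775×0.585 = 20.77 ft³/s
Q = Σ q = 128.5 ft³/s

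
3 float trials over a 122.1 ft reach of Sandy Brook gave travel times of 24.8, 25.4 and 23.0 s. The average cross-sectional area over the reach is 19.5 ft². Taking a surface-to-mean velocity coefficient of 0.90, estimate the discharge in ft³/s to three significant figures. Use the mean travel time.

t̄ = (24.8 + 25.4 + 23.0) / 3 = 24.4 s
v_surface = L / t̄ = 122.1 / 24.4 = 5.004 ft/s
v_mean = 0.90 × 5.004 = 4.504 ft/s
Q = A × v_mean = 19.5 × 4.504 = 87.82 ft³/s

87.8 ft³/s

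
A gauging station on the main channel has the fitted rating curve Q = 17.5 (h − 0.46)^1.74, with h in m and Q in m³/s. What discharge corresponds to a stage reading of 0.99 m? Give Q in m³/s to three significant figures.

5.80 m³/s

Q = 17.5 × (0.99 − 0.46)^1.74 = 17.5 × 0.53^1.74 = 5.798 m³/s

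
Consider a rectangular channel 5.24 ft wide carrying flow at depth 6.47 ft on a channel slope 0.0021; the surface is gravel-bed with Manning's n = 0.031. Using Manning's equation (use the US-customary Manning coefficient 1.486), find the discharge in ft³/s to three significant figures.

113 ft³/s

A = b·y = 5.24 × 6.47 = 33.90 ft²
P = b + 2y = 5.24 + 2×6.47 = 18.18 ft
R = A/P = 33.90/18.18 = 1.865 ft
Q = (1.486/n)·A·R^(2/3)·S^(1/2) = (1.486/0.031) × 33.90 × 1.865^(2/3) × 0.0021^(1/2) = 112.8 ft³/s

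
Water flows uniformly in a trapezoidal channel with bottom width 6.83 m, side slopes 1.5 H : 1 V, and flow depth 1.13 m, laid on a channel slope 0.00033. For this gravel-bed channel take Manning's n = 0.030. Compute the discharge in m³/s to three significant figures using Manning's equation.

5.37 m³/s

A = (b + z·y)·y = (6.83 + 1.5×1.13)×1.13 = 9.633 m²
P = b + 2y√(1+z²) = 6.83 + 2×1.13×√(1+1.5²) = 10.90 m
R = A/P = 9.633/10.90 = 0.8834 m
Q = (1/n)·A·R^(2/3)·S^(1/2) = (1/0.030) × 9.633 × 0.8834^(2/3) × 0.00033^(1/2) = 5.371 m³/s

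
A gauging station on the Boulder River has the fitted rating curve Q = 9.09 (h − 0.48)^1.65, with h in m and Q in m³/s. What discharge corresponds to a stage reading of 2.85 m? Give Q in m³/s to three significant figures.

37.7 m³/s

Q = 9.09 × (2.85 − 0.48)^1.65 = 9.09 × 2.37^1.65 = 37.75 m³/s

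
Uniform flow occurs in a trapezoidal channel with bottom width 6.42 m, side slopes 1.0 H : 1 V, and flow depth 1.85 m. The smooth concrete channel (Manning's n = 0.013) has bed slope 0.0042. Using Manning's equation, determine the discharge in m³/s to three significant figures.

91.5 m³/s

A = (b + z·y)·y = (6.42 + 1.0×1.85)×1.85 = 15.30 m²
P = b + 2y√(1+z²) = 6.42 + 2×1.85×√(1+1.0²) = 11.65 m
R = A/P = 15.30/11.65 = 1.313 m
Q = (1/n)·A·R^(2/3)·S^(1/2) = (1/0.013) × 15.30 × 1.313^(2/3) × 0.0042^(1/2) = 91.45 m³/s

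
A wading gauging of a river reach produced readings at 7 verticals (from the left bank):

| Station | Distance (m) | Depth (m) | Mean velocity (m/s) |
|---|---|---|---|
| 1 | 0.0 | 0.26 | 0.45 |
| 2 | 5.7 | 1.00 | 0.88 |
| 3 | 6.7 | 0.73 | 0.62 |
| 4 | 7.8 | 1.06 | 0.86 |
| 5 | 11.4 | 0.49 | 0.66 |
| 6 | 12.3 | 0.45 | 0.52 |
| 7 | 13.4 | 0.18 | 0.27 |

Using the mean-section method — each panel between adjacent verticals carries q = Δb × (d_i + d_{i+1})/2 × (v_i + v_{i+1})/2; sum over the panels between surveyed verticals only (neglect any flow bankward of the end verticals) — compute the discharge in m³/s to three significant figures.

Panel 1-2: Δb = 5.7 m, d̄ = (0.26+1.00)/2 = 0.63, v̄ = (0.45+0.88)/2 = 0.665 → q = 5.7×0.63×0.665 = 2.388 m³/s
Panel 2-3: Δb = 1 m, d̄ = (1.00+0.73)/2 = 0.865, v̄ = (0.88+0.62)/2 = 0.75 → q = 1×0.865×0.75 = 0.6488 m³/s
Panel 3-4: Δb = 1.1 m, d̄ = (0.73+1.06)/2 = 0.895, v̄ = (0.62+0.86)/2 = 0.74 → q = 1.1×0.895×0.74 = 0.7285 m³/s
Panel 4-5: Δb = 3.6 m, d̄ = (1.06+0.49)/2 = 0.775, v̄ = (0.86+0.66)/2 = 0.76 → q = 3.6×0.775×0.76 = 2.120 m³/s
Panel 5-6: Δb = 0.9 m, d̄ = (0.49+0.45)/2 = 0.47, v̄ = (0.66+0.52)/2 = 0.59 → q = 0.9×0.47×0.59 = 0.2496 m³/s
Panel 6-7: Δb = 1.1 m, d̄ = (0.45+0.18)/2 = 0.315, v̄ = (0.52+0.27)/2 = 0.395 → q = 1.1×0.315×0.395 = 0.1369 m³/s
Q = Σ q = 6.272 m³/s

6.27 m³/s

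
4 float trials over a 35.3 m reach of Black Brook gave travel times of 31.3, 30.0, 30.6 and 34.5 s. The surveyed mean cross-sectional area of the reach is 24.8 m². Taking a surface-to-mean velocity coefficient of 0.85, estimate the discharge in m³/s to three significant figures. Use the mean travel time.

t̄ = (31.3 + 30.0 + 30.6 + 34.5) / 4 = 31.6 s
v_surface = L / t̄ = 35.3 / 31.6 = 1.117 m/s
v_mean = 0.85 × 1.117 = 0.9495 m/s
Q = A × v_mean = 24.8 × 0.9495 = 23.55 m³/s

23.5 m³/s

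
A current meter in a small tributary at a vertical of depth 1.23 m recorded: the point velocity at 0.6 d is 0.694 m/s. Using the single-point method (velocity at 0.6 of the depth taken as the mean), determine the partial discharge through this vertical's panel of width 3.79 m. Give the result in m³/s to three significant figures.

3.24 m³/s

v̄ = v₀.₆ = 0.694 m/s
q = v̄ × d × w = 0.6940 × 1.23 × 3.79 = 3.235 m³/s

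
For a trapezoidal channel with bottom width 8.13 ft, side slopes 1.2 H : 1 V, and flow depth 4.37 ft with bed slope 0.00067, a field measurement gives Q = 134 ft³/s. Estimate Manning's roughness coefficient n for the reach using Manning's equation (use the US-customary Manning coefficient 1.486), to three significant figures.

0.0324

A = (b + z·y)·y = (8.13 + 1.2×4.37)×4.37 = 58.44 ft²
P = b + 2y√(1+z²) = 8.13 + 2×4.37×√(1+1.2²) = 21.78 ft
R = A/P = 58.44/21.78 = 2.683 ft
n = (1.486/Q)·A·R^(2/3)·S^(1/2) = (1.486/134) × 58.44 × 1.931 × 0.02588 = 0.03239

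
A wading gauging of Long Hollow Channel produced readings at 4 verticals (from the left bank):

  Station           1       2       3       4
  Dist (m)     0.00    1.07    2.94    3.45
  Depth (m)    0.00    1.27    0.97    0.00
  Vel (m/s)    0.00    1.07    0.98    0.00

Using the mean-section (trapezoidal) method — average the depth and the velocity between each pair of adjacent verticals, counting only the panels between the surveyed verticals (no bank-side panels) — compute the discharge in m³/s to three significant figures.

2.63 m³/s

Panel 1-2: Δb = 1.07 m, d̄ = (0.00+1.27)/2 = 0.635, v̄ = (0.00+1.07)/2 = 0.535 → q = 1.07×0.635×0.535 = 0.3635 m³/s
Panel 2-3: Δb = 1.87 m, d̄ = (1.27+0.97)/2 = 1.12, v̄ = (1.07+0.98)/2 = 1.025 → q = 1.87×1.12×1.025 = 2.147 m³/s
Panel 3-4: Δb = 0.51 m, d̄ = (0.97+0.00)/2 = 0.485, v̄ = (0.98+0.00)/2 = 0.49 → q = 0.51×0.485×0.49 = 0.1212 m³/s
Q = Σ q = 2.631 m³/s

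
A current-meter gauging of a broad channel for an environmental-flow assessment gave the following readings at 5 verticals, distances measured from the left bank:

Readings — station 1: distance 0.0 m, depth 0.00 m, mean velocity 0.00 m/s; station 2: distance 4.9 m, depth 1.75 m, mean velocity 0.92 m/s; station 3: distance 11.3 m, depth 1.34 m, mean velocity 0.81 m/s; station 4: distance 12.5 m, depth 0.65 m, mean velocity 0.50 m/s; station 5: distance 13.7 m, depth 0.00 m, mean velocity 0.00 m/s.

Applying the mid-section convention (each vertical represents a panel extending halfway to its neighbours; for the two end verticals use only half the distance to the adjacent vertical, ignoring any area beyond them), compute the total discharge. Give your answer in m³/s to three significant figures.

w_2 = (11.3 − 0.0)/2 = 5.65 m; q_2 = 0.92 × 1.75 × 5.65 = 9.097 m³/s
w_3 = (12.5 − 4.9)/2 = 3.8 m; q_3 = 0.81 × 1.34 × 3.8 = 4.125 m³/s
w_4 = (13.7 − 11.3)/2 = 1.2 m; q_4 = 0.50 × 0.65 × 1.2 = 0.3900 m³/s
Stations 1, 5 contribute zero (depth or velocity is 0).
Q = Σ qᵢ = 13.61 m³/s

13.6 m³/s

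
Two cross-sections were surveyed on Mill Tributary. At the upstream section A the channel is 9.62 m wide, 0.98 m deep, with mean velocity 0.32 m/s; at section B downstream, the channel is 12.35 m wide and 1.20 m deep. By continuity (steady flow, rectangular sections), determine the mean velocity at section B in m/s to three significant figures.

0.204 m/s

Q = A₁V₁ = (9.62×0.98) × 0.32 = 3.017 m³/s
A₂ = 12.35 × 1.20 = 14.82 m²
V₂ = Q/A₂ = 3.017/14.82 = 0.2036 m/s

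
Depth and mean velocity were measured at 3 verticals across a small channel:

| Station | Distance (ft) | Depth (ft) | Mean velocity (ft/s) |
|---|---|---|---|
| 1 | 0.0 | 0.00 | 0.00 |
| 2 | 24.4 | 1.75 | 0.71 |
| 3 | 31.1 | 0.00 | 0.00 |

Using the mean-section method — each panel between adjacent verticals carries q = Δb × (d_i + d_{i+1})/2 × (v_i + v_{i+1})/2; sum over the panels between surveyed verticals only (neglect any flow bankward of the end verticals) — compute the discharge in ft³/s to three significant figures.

Panel 1-2: Δb = 24.4 ft, d̄ = (0.00+1.75)/2 = 0.875, v̄ = (0.00+0.71)/2 = 0.355 → q = 24.4×0.875×0.355 = 7.579 ft³/s
Panel 2-3: Δb = 6.7 ft, d̄ = (1.75+0.00)/2 = 0.875, v̄ = (0.71+0.00)/2 = 0.355 → q = 6.7×0.875×0.355 = 2.081 ft³/s
Q = Σ q = 9.660 ft³/s

9.66 ft³/s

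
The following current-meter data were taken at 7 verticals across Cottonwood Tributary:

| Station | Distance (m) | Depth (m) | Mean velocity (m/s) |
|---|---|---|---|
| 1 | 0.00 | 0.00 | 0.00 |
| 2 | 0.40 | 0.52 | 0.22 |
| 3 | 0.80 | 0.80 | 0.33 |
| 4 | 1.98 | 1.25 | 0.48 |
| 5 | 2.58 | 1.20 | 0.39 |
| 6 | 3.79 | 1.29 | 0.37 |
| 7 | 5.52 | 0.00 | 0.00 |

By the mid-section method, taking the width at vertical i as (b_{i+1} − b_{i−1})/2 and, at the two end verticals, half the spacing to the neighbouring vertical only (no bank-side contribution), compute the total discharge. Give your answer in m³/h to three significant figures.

w_2 = (0.80 − 0.00)/2 = 0.4 m; q_2 = 0.22 × 0.52 × 0.4 = 0.04576 m³/s
w_3 = (1.98 − 0.40)/2 = 0.79 m; q_3 = 0.33 × 0.80 × 0.79 = 0.2086 m³/s
w_4 = (2.58 − 0.80)/2 = 0.89 m; q_4 = 0.48 × 1.25 × 0.89 = 0.5340 m³/s
w_5 = (3.79 − 1.98)/2 = 0.905 m; q_5 = 0.39 × 1.20 × 0.905 = 0.4235 m³/s
w_6 = (5.52 − 2.58)/2 = 1.47 m; q_6 = 0.37 × 1.29 × 1.47 = 0.7016 m³/s
Stations 1, 7 contribute zero (depth or velocity is 0).
Q = Σ qᵢ = 1.913 m³/s
= 1.913 × 3600 = 6889 m³/h

6890 m³/h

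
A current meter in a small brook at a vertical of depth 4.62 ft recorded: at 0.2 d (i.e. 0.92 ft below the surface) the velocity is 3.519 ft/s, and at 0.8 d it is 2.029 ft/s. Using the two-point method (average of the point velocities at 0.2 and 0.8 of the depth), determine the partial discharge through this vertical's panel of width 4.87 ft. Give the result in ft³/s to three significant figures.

62.4 ft³/s

v̄ = (3.519 + 2.029) / 2 = 2.774 ft/s
q = v̄ × d × w = 2.774 × 4.62 × 4.87 = 62.41 ft³/s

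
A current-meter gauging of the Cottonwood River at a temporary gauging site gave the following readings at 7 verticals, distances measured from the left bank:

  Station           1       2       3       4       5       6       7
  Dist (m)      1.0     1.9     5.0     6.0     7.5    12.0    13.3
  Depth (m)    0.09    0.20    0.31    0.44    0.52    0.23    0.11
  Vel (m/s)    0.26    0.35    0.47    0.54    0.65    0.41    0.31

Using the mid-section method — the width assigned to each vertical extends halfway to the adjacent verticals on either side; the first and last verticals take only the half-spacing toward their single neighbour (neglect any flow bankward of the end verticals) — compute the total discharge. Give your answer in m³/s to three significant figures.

w_1 = (1.9 − 1.0)/2 = 0.45 m; q_1 = 0.26 × 0.09 × 0.45 = 0.01053 m³/s
w_2 = (5.0 − 1.0)/2 = 2 m; q_2 = 0.35 × 0.20 × 2 = 0.1400 m³/s
w_3 = (6.0 − 1.9)/2 = 2.05 m; q_3 = 0.47 × 0.31 × 2.05 = 0.2987 m³/s
w_4 = (7.5 − 5.0)/2 = 1.25 m; q_4 = 0.54 × 0.44 × 1.25 = 0.2970 m³/s
w_5 = (12.0 − 6.0)/2 = 3 m; q_5 = 0.65 × 0.52 × 3 = 1.014 m³/s
w_6 = (13.3 − 7.5)/2 = 2.9 m; q_6 = 0.41 × 0.23 × 2.9 = 0.2735 m³/s
w_7 = (13.3 − 12.0)/2 = 0.65 m; q_7 = 0.31 × 0.11 × 0.65 = 0.02217 m³/s
Q = Σ qᵢ = 2.056 m³/s

2.06 m³/s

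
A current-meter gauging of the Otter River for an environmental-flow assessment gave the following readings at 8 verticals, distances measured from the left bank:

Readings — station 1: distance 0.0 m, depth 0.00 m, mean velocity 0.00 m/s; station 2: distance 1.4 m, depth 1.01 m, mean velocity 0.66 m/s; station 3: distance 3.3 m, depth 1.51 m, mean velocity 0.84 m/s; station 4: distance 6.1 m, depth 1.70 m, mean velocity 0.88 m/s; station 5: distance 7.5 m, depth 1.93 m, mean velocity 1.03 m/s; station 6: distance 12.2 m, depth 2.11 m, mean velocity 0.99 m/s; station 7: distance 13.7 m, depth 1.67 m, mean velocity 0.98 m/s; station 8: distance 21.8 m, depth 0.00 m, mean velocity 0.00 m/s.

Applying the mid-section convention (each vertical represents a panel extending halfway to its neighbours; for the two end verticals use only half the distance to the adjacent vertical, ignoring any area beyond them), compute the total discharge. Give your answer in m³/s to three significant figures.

w_2 = (3.3 − 0.0)/2 = 1.65 m; q_2 = 0.66 × 1.01 × 1.65 = 1.100 m³/s
w_3 = (6.1 − 1.4)/2 = 2.35 m; q_3 = 0.84 × 1.51 × 2.35 = 2.981 m³/s
w_4 = (7.5 − 3.3)/2 = 2.1 m; q_4 = 0.88 × 1.70 × 2.1 = 3.142 m³/s
w_5 = (12.2 − 6.1)/2 = 3.05 m; q_5 = 1.03 × 1.93 × 3.05 = 6.063 m³/s
w_6 = (13.7 − 7.5)/2 = 3.1 m; q_6 = 0.99 × 2.11 × 3.1 = 6.476 m³/s
w_7 = (21.8 − 12.2)/2 = 4.8 m; q_7 = 0.98 × 1.67 × 4.8 = 7.856 m³/s
Stations 1, 8 contribute zero (depth or velocity is 0).
Q = Σ qᵢ = 27.62 m³/s

27.6 m³/s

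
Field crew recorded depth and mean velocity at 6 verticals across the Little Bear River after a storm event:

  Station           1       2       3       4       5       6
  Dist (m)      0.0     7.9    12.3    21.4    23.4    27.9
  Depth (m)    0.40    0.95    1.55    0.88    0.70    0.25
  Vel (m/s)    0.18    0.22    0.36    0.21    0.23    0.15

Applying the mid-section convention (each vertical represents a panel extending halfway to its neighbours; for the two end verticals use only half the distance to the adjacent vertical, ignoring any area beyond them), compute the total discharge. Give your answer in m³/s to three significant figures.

6.97 m³/s

w_1 = (7.9 − 0.0)/2 = 3.95 m; q_1 = 0.18 × 0.40 × 3.95 = 0.2844 m³/s
w_2 = (12.3 − 0.0)/2 = 6.15 m; q_2 = 0.22 × 0.95 × 6.15 = 1.285 m³/s
w_3 = (21.4 − 7.9)/2 = 6.75 m; q_3 = 0.36 × 1.55 × 6.75 = 3.767 m³/s
w_4 = (23.4 − 12.3)/2 = 5.55 m; q_4 = 0.21 × 0.88 × 5.55 = 1.026 m³/s
w_5 = (27.9 − 21.4)/2 = 3.25 m; q_5 = 0.23 × 0.70 × 3.25 = 0.5233 m³/s
w_6 = (27.9 − 23.4)/2 = 2.25 m; q_6 = 0.15 × 0.25 × 2.25 = 0.08438 m³/s
Q = Σ qᵢ = 6.970 m³/s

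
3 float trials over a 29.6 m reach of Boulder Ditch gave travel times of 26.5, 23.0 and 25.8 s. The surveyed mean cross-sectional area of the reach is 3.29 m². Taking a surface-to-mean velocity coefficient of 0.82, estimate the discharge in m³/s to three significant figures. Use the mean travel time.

3.18 m³/s

t̄ = (26.5 + 23.0 + 25.8) / 3 = 25.1 s
v_surface = L / t̄ = 29.6 / 25.1 = 1.179 m/s
v_mean = 0.82 × 1.179 = 0.9670 m/s
Q = A × v_mean = 3.29 × 0.9670 = 3.181 m³/s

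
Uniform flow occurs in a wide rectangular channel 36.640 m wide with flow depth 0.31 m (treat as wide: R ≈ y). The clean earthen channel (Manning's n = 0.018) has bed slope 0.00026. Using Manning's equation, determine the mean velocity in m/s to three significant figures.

0.410 m/s

A = b·y = 36.640 × 0.31 = 11.36 m²
Wide channel: R ≈ y = 0.31 m
Q = (1/n)·A·R^(2/3)·S^(1/2) = (1/0.018) × 11.36 × 0.3100^(2/3) × 0.00026^(1/2) = 4.661 m³/s
V = Q/A = 4.661/11.36 = 0.4103 m/s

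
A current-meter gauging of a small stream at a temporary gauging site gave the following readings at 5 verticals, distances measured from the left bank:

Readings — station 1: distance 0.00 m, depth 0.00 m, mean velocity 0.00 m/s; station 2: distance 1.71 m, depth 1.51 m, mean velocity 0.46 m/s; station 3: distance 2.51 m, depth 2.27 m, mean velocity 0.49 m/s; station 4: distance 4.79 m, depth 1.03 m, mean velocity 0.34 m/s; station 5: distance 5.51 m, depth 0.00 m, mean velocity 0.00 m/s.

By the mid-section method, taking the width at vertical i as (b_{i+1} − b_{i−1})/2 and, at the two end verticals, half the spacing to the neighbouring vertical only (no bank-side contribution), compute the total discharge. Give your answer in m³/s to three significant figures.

3.11 m³/s

w_2 = (2.51 − 0.00)/2 = 1.255 m; q_2 = 0.46 × 1.51 × 1.255 = 0.8717 m³/s
w_3 = (4.79 − 1.71)/2 = 1.54 m; q_3 = 0.49 × 2.27 × 1.54 = 1.713 m³/s
w_4 = (5.51 − 2.51)/2 = 1.5 m; q_4 = 0.34 × 1.03 × 1.5 = 0.5253 m³/s
Stations 1, 5 contribute zero (depth or velocity is 0).
Q = Σ qᵢ = 3.110 m³/s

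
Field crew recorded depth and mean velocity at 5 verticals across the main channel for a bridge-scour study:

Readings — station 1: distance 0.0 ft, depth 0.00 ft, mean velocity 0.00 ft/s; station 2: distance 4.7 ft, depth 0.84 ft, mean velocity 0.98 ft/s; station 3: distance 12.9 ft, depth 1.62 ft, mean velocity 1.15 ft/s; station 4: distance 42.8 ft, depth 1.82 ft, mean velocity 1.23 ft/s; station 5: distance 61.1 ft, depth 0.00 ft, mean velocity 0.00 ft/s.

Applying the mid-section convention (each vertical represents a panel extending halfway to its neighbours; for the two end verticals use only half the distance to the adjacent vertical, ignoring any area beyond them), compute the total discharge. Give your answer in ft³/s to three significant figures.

w_2 = (12.9 − 0.0)/2 = 6.45 ft; q_2 = 0.98 × 0.84 × 6.45 = 5.310 ft³/s
w_3 = (42.8 − 4.7)/2 = 19.05 ft; q_3 = 1.15 × 1.62 × 19.05 = 35.49 ft³/s
w_4 = (61.1 − 12.9)/2 = 24.1 ft; q_4 = 1.23 × 1.82 × 24.1 = 53.95 ft³/s
Stations 1, 5 contribute zero (depth or velocity is 0).
Q = Σ qᵢ = 94.75 ft³/s

94.8 ft³/s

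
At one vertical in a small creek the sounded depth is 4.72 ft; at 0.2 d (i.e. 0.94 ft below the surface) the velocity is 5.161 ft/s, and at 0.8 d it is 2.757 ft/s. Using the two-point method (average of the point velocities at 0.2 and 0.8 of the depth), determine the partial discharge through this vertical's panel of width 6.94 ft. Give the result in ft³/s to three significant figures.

v̄ = (5.161 + 2.757) / 2 = 3.959 ft/s
q = v̄ × d × w = 3.959 × 4.72 × 6.94 = 129.7 ft³/s

130 ft³/s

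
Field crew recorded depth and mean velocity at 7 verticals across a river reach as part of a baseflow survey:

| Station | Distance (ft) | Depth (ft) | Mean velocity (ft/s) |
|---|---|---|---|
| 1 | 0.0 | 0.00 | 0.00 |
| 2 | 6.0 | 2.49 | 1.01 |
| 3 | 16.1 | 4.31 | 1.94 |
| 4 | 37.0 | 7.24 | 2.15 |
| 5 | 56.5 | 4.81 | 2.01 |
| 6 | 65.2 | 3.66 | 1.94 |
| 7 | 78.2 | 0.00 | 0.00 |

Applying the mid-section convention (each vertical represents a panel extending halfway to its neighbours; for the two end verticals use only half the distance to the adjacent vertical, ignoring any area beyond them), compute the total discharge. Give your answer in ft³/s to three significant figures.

w_2 = (16.1 − 0.0)/2 = 8.05 ft; q_2 = 1.01 × 2.49 × 8.05 = 20.24 ft³/s
w_3 = (37.0 − 6.0)/2 = 15.5 ft; q_3 = 1.94 × 4.31 × 15.5 = 129.6 ft³/s
w_4 = (56.5 − 16.1)/2 = 20.2 ft; q_4 = 2.15 × 7.24 × 20.2 = 314.4 ft³/s
w_5 = (65.2 − 37.0)/2 = 14.1 ft; q_5 = 2.01 × 4.81 × 14.1 = 136.3 ft³/s
w_6 = (78.2 − 56.5)/2 = 10.85 ft; q_6 = 1.94 × 3.66 × 10.85 = 77.04 ft³/s
Stations 1, 7 contribute zero (depth or velocity is 0).
Q = Σ qᵢ = 677.6 ft³/s

678 ft³/s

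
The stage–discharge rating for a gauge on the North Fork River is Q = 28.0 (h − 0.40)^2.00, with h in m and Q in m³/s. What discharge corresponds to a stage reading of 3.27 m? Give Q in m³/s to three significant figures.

231 m³/s

Q = 28.0 × (3.27 − 0.40)^2.00 = 28.0 × 2.87^2.00 = 230.6 m³/s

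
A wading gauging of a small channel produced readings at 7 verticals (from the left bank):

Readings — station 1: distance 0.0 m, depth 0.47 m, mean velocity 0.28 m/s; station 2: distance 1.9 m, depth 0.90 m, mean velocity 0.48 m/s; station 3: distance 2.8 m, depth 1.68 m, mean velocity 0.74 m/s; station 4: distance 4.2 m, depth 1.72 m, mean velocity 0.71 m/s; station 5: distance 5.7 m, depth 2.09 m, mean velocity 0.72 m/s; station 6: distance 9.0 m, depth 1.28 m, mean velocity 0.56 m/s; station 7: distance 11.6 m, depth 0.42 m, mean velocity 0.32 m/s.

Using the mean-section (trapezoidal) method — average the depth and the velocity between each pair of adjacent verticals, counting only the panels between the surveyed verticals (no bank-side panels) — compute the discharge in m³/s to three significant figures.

Panel 1-2: Δb = 1.9 m, d̄ = (0.47+0.90)/2 = 0.685, v̄ = (0.28+0.48)/2 = 0.38 → q = 1.9×0.685×0.38 = 0.4946 m³/s
Panel 2-3: Δb = 0.9 m, d̄ = (0.90+1.68)/2 = 1.29, v̄ = (0.48+0.74)/2 = 0.61 → q = 0.9×1.29×0.61 = 0.7082 m³/s
Panel 3-4: Δb = 1.4 m, d̄ = (1.68+1.72)/2 = 1.7, v̄ = (0.74+0.71)/2 = 0.725 → q = 1.4×1.7×0.725 = 1.726 m³/s
Panel 4-5: Δb = 1.5 m, d̄ = (1.72+2.09)/2 = 1.905, v̄ = (0.71+0.72)/2 = 0.715 → q = 1.5×1.905×0.715 = 2.043 m³/s
Panel 5-6: Δb = 3.3 m, d̄ = (2.09+1.28)/2 = 1.685, v̄ = (0.72+0.56)/2 = 0.64 → q = 3.3×1.685×0.64 = 3.559 m³/s
Panel 6-7: Δb = 2.6 m, d̄ = (1.28+0.42)/2 = 0.85, v̄ = (0.56+0.32)/2 = 0.44 → q = 2.6×0.85×0.44 = 0.9724 m³/s
Q = Σ q = 9.503 m³/s

9.50 m³/s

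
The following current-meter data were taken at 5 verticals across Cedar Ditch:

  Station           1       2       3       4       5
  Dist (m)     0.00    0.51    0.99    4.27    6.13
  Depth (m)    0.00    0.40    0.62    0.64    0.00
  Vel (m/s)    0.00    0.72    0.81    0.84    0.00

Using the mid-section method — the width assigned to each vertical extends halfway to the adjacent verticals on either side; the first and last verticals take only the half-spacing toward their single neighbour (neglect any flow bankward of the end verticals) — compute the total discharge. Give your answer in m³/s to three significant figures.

w_2 = (0.99 − 0.00)/2 = 0.495 m; q_2 = 0.72 × 0.40 × 0.495 = 0.1426 m³/s
w_3 = (4.27 − 0.51)/2 = 1.88 m; q_3 = 0.81 × 0.62 × 1.88 = 0.9441 m³/s
w_4 = (6.13 − 0.99)/2 = 2.57 m; q_4 = 0.84 × 0.64 × 2.57 = 1.382 m³/s
Stations 1, 5 contribute zero (depth or velocity is 0).
Q = Σ qᵢ = 2.468 m³/s

2.47 m³/s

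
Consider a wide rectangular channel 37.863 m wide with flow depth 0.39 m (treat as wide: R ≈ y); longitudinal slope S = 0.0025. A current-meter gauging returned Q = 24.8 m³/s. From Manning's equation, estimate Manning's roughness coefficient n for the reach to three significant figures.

A = b·y = 37.863 × 0.39 = 14.77 m²
Wide channel: R ≈ y = 0.39 m
n = (1/Q)·A·R^(2/3)·S^(1/2) = (1/24.8) × 14.77 × 0.5338 × 0.05000 = 0.01589

0.0159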